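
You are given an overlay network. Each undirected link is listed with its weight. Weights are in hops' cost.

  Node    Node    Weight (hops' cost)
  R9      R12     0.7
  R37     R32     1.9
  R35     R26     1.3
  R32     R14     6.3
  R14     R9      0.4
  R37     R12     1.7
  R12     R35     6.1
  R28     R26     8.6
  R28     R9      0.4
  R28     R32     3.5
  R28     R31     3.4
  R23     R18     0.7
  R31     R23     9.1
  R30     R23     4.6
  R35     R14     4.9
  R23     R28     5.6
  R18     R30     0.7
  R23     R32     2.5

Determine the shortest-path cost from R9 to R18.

Shortest distances from R9:
R9: 0
R14: 0.4  (via R9)
R28: 0.4  (via R9)
R12: 0.7  (via R9)
R37: 2.4  (via R12)
R31: 3.8  (via R28)
R32: 3.9  (via R28)
R35: 5.3  (via R14)
R23: 6  (via R28)
R26: 6.6  (via R35)
R18: 6.7  (via R23)
Shortest route: R9–R28–R23–R18 = 6.7 hops' cost.

6.7 hops' cost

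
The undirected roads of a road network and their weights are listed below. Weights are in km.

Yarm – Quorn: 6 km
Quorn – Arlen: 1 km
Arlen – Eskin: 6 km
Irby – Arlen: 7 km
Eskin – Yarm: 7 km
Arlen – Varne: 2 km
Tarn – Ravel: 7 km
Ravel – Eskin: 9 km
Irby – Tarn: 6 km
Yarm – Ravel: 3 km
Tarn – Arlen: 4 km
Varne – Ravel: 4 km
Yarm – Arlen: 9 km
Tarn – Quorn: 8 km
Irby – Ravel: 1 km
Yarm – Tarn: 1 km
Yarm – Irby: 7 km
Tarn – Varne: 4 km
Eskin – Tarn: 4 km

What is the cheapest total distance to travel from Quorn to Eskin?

7 km

Settle nodes by increasing distance from Quorn:
Quorn: 0
Arlen: 1  (via Quorn)
Varne: 3  (via Arlen)
Tarn: 5  (via Arlen)
Yarm: 6  (via Quorn)
Eskin: 7  (via Arlen)
Shortest route: Quorn → Arlen → Eskin = 7 km.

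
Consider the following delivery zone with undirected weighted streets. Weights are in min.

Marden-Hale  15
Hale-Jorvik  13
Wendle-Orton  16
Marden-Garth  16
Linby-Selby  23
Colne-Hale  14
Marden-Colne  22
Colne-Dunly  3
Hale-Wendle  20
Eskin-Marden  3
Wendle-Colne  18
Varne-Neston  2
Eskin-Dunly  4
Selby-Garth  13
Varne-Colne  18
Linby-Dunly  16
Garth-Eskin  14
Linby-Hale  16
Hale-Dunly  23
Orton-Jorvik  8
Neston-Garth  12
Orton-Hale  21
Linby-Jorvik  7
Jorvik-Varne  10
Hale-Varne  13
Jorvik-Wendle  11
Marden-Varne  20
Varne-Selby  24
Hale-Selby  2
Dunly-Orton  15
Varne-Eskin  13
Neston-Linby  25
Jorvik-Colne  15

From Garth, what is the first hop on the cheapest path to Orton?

Compare a few routes:
Garth → Selby → Hale → Orton: 13+2+21 = 36
Garth → Neston → Varne → Jorvik → Orton: 12+2+10+8 = 32
Garth → Eskin → Dunly → Orton: 14+4+15 = 33
The minimum is 32 min via Garth → Neston → Varne → Jorvik → Orton.
So from Garth the first move is to Neston.

Neston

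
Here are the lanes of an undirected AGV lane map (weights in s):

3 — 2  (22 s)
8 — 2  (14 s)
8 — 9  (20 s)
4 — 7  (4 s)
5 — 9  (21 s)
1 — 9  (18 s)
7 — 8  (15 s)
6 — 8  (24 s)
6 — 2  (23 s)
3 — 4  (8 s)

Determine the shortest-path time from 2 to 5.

55 s

Candidate routes:
2–3–4–7–8–9–5: 22+8+4+15+20+21 = 90
2–8–9–5: 14+20+21 = 55
2–6–8–9–5: 23+24+20+21 = 88
Cheapest is 2–8–9–5 at 55 s.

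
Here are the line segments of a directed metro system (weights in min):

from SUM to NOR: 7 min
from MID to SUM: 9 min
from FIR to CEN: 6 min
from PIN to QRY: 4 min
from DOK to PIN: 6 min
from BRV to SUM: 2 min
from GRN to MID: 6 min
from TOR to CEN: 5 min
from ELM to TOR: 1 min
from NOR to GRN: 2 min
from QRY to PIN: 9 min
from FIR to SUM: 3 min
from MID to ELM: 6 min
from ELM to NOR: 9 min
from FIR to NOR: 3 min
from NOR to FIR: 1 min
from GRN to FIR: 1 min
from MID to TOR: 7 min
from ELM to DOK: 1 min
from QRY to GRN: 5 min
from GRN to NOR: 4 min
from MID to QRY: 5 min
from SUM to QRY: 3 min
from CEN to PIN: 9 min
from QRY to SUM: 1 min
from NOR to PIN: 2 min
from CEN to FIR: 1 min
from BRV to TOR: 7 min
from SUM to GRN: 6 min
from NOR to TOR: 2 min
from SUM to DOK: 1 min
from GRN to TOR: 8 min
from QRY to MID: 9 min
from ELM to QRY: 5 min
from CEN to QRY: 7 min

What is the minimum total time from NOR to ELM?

14 min

Running Dijkstra from NOR:
NOR: 0
FIR: 1  (via NOR)
GRN: 2  (via NOR)
PIN: 2  (via NOR)
TOR: 2  (via NOR)
SUM: 4  (via FIR)
DOK: 5  (via SUM)
QRY: 6  (via PIN)
CEN: 7  (via FIR)
MID: 8  (via GRN)
ELM: 14  (via MID)
Shortest route: NOR–GRN–MID–ELM = 14 min.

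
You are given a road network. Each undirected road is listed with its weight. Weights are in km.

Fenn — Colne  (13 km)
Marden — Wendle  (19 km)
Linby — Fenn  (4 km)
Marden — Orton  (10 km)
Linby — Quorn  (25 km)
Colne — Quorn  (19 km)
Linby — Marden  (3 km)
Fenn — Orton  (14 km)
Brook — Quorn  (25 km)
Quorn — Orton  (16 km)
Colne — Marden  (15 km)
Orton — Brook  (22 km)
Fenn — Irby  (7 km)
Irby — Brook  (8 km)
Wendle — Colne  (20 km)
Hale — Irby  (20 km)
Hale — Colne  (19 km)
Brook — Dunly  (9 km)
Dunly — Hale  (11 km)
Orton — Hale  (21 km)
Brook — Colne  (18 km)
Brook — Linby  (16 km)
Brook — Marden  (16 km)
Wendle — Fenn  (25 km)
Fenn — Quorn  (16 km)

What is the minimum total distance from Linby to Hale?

31 km

Settle nodes by increasing distance from Linby:
Linby: 0
Marden: 3  (via Linby)
Fenn: 4  (via Linby)
Irby: 11  (via Fenn)
Orton: 13  (via Marden)
Brook: 16  (via Linby)
Colne: 17  (via Fenn)
Quorn: 20  (via Fenn)
Wendle: 22  (via Marden)
Dunly: 25  (via Brook)
Hale: 31  (via Irby)
Shortest route: Linby–Fenn–Irby–Hale = 31 km.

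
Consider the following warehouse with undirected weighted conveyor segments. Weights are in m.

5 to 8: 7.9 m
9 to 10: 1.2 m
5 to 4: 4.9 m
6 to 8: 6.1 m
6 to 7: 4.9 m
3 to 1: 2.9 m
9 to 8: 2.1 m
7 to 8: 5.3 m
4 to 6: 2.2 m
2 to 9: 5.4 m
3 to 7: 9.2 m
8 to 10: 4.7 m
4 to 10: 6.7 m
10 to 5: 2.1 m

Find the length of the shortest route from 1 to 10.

Settle nodes by increasing distance from 1:
1: 0
3: 2.9  (via 1)
7: 12.1  (via 3)
6: 17  (via 7)
8: 17.4  (via 7)
4: 19.2  (via 6)
9: 19.5  (via 8)
10: 20.7  (via 9)
Shortest route: 1 → 3 → 7 → 8 → 9 → 10 = 20.7 m.

20.7 m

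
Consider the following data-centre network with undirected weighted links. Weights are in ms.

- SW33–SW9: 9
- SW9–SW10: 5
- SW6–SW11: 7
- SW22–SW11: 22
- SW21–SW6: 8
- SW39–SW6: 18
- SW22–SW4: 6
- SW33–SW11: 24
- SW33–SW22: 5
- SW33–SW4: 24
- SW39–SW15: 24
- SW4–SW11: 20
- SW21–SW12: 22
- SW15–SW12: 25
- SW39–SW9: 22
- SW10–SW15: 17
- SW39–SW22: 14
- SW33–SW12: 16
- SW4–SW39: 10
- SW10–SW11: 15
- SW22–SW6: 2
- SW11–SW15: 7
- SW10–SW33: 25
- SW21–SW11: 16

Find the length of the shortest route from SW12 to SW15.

25 ms

Settle nodes by increasing distance from SW12:
SW12: 0
SW33: 16  (via SW12)
SW22: 21  (via SW33)
SW21: 22  (via SW12)
SW6: 23  (via SW22)
SW9: 25  (via SW33)
SW15: 25  (via SW12)
Shortest route: SW12 → SW15 = 25 ms.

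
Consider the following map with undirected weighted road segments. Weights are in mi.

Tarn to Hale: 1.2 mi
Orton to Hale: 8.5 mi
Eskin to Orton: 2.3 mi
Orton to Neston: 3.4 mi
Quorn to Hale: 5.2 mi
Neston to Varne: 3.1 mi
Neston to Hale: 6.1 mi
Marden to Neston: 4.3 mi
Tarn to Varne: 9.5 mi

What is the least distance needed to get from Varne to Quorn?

Settle nodes by increasing distance from Varne:
Varne: 0
Neston: 3.1  (via Varne)
Orton: 6.5  (via Neston)
Marden: 7.4  (via Neston)
Eskin: 8.8  (via Orton)
Hale: 9.2  (via Neston)
Tarn: 9.5  (via Varne)
Quorn: 14.4  (via Hale)
Shortest route: Varne → Neston → Hale → Quorn = 14.4 mi.

14.4 mi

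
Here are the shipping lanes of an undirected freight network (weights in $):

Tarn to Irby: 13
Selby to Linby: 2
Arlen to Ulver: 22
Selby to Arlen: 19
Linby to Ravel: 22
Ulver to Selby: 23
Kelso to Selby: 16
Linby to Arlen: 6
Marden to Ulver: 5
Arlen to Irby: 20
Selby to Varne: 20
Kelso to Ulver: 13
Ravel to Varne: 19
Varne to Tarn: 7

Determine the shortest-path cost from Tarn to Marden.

Running Dijkstra from Tarn:
Tarn: 0
Varne: 7  (via Tarn)
Irby: 13  (via Tarn)
Ravel: 26  (via Varne)
Selby: 27  (via Varne)
Linby: 29  (via Selby)
Arlen: 33  (via Irby)
Kelso: 43  (via Selby)
Ulver: 50  (via Selby)
Marden: 55  (via Ulver)
Shortest route: Tarn → Varne → Selby → Ulver → Marden = $55.

$55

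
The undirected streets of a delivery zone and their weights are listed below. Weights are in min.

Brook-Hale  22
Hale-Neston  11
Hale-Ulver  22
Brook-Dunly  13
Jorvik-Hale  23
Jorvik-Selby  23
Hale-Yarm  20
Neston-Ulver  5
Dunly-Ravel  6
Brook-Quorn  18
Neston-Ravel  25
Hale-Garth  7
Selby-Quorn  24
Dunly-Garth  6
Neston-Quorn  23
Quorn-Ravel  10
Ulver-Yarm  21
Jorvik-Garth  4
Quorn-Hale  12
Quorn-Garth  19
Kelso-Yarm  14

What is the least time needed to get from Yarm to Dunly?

Compare a few routes:
Yarm–Ulver–Neston–Hale–Garth–Dunly: 21+5+11+7+6 = 50
Yarm–Hale–Garth–Dunly: 20+7+6 = 33
Yarm–Hale–Quorn–Ravel–Dunly: 20+12+10+6 = 48
The minimum is 33 min via Yarm–Hale–Garth–Dunly.

33 min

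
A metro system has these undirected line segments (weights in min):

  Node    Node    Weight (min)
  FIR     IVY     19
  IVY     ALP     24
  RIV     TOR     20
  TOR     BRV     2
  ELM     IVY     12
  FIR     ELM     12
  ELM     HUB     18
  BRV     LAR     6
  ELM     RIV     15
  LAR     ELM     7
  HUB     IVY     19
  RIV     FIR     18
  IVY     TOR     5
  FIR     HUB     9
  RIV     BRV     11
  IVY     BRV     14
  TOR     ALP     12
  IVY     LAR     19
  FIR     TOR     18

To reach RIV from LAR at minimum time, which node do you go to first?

BRV

Candidate routes:
LAR → IVY → TOR → BRV → RIV: 19+5+2+11 = 37
LAR → ELM → RIV: 7+15 = 22
LAR → BRV → TOR → RIV: 6+2+20 = 28
LAR → BRV → RIV: 6+11 = 17
Cheapest is LAR → BRV → RIV at 17 min.
So from LAR the first move is to BRV.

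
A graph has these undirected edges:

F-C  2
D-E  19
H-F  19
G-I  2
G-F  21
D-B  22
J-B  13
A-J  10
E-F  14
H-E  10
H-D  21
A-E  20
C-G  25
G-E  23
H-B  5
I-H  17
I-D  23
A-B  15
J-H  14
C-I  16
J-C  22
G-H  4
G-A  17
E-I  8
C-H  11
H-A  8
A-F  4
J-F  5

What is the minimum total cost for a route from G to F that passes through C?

Best G to C: G–H–C costing 15
Best C to F: C–F costing 2
Total via C: 15 + 2 = 17.

17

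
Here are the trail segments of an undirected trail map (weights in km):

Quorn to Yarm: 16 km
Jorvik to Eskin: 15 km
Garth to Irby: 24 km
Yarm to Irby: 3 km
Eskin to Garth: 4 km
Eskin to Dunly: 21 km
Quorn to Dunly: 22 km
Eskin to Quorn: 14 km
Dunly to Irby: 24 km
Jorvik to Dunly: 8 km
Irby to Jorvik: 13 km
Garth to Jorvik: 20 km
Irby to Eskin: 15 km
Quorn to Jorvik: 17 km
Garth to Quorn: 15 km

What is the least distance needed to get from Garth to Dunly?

Candidate routes:
Garth–Eskin–Dunly: 4+21 = 25
Garth–Jorvik–Dunly: 20+8 = 28
Garth–Eskin–Jorvik–Dunly: 4+15+8 = 27
Garth–Quorn–Dunly: 15+22 = 37
The minimum is 25 km via Garth–Eskin–Dunly.

25 km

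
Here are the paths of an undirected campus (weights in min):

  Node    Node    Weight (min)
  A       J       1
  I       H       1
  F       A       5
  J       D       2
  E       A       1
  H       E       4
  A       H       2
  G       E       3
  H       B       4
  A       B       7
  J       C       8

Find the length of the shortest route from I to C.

12 min

Settle nodes by increasing distance from I:
I: 0
H: 1  (via I)
A: 3  (via H)
E: 4  (via A)
J: 4  (via A)
B: 5  (via H)
D: 6  (via J)
G: 7  (via E)
F: 8  (via A)
C: 12  (via J)
Shortest route: I → H → A → J → C = 12 min.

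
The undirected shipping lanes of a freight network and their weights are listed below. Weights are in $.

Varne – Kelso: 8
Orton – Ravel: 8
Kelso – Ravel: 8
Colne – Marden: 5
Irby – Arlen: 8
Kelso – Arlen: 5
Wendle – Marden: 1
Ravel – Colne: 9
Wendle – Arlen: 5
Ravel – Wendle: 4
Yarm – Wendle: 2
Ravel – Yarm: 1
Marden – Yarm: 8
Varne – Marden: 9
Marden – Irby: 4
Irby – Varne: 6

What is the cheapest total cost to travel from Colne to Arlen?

$11

Enumerating some paths:
Colne - Marden - Wendle - Arlen: 5+1+5 = 11
Colne - Ravel - Wendle - Arlen: 9+4+5 = 18
Colne - Marden - Irby - Arlen: 5+4+8 = 17
Colne - Ravel - Yarm - Wendle - Arlen: 9+1+2+5 = 17
The minimum is $11 via Colne - Marden - Wendle - Arlen.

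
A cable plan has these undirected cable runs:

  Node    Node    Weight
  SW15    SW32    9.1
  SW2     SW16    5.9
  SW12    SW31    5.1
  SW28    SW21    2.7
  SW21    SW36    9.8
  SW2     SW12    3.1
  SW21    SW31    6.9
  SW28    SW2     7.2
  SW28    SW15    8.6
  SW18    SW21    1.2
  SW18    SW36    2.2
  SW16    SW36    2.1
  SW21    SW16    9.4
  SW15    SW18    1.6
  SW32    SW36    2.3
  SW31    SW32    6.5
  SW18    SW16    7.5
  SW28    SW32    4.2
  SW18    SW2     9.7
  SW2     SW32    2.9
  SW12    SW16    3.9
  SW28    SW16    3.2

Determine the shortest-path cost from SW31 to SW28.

9.6

Enumerating some paths:
SW31 → SW12 → SW16 → SW28: 5.1+3.9+3.2 = 12.2
SW31 → SW32 → SW28: 6.5+4.2 = 10.7
SW31 → SW32 → SW36 → SW16 → SW28: 6.5+2.3+2.1+3.2 = 14.1
SW31 → SW21 → SW28: 6.9+2.7 = 9.6
Cheapest is SW31 → SW21 → SW28 at 9.6.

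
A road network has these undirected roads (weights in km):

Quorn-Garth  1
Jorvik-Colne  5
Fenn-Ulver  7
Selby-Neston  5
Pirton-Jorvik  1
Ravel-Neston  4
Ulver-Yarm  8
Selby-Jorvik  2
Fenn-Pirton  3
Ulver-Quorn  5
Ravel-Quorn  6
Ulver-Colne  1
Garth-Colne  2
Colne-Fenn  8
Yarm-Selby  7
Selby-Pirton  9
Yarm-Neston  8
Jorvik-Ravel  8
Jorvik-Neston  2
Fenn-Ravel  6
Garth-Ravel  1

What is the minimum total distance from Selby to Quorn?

10 km

Enumerating some paths:
Selby → Neston → Ravel → Garth → Quorn: 5+4+1+1 = 11
Selby → Jorvik → Colne → Garth → Quorn: 2+5+2+1 = 10
The minimum is 10 km via Selby → Jorvik → Colne → Garth → Quorn.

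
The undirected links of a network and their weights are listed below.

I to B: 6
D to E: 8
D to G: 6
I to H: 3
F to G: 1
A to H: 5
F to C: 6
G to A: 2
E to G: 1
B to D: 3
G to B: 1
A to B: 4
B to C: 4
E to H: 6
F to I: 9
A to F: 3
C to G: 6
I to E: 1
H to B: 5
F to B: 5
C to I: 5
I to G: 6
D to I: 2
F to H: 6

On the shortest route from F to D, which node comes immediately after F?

Enumerating some paths:
F → G → D: 1+6 = 7
F → B → D: 5+3 = 8
F → G → B → D: 1+1+3 = 5
F → G → I → D: 1+6+2 = 9
The minimum is 5 via F → G → B → D.
So from F the first move is to G.

G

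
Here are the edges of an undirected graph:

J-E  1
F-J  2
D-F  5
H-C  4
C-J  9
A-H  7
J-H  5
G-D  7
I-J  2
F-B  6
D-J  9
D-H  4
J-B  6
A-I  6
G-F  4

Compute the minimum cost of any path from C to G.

Settle nodes by increasing distance from C:
C: 0
H: 4  (via C)
D: 8  (via H)
J: 9  (via C)
E: 10  (via J)
A: 11  (via H)
F: 11  (via J)
I: 11  (via J)
B: 15  (via J)
G: 15  (via D)
Shortest route: C → H → D → G = 15.

15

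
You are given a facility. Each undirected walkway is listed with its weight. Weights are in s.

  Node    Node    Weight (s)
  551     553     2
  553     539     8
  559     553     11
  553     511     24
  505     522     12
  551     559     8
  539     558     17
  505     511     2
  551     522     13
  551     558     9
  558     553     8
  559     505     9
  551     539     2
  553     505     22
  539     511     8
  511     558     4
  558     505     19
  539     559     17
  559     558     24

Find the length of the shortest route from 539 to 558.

11 s

Running Dijkstra from 539:
539: 0
551: 2  (via 539)
553: 4  (via 551)
511: 8  (via 539)
559: 10  (via 551)
505: 10  (via 511)
558: 11  (via 551)
Shortest route: 539–551–558 = 11 s.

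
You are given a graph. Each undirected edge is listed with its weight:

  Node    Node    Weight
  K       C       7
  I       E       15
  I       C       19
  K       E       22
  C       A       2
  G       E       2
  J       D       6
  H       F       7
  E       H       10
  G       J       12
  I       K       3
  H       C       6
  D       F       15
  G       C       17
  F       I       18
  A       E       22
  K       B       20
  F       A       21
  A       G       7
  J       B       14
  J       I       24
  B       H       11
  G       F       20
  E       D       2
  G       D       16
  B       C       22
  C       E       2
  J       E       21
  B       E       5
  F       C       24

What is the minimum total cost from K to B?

Enumerating some paths:
K - C - E - B: 7+2+5 = 14
K - C - A - G - E - B: 7+2+7+2+5 = 23
K - B: 20 = 20
Cheapest is K - C - E - B at 14.

14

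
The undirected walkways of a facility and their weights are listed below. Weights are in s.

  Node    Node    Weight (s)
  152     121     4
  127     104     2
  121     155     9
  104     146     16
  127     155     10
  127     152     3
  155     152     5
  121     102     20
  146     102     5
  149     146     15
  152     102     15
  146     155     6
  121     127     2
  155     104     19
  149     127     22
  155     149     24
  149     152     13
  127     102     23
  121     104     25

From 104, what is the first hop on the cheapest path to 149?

Compare a few routes:
104 → 127 → 152 → 149: 2+3+13 = 18
104 → 127 → 121 → 152 → 149: 2+2+4+13 = 21
104 → 127 → 149: 2+22 = 24
104 → 127 → 155 → 152 → 149: 2+10+5+13 = 30
Cheapest is 104 → 127 → 152 → 149 at 18 s.
So from 104 the first move is to 127.

127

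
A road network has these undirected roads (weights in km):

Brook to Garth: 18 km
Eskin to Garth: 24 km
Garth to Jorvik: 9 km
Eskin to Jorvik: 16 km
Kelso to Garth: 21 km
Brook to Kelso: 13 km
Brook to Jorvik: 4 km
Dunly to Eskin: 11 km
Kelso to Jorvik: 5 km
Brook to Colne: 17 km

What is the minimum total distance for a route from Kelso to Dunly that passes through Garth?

Shortest Kelso→Garth: Kelso–Jorvik–Garth = 14
Best Garth to Dunly: Garth–Eskin–Dunly costing 35
Total via Garth: 14 + 35 = 49 km.

49 km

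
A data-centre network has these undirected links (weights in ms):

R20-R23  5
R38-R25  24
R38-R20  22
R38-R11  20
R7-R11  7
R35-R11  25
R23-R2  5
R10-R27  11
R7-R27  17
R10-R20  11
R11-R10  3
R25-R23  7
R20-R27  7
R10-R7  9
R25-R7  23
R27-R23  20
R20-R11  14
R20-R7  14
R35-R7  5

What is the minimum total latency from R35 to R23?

Shortest distances from R35:
R35: 0
R7: 5  (via R35)
R11: 12  (via R7)
R10: 14  (via R7)
R20: 19  (via R7)
R27: 22  (via R7)
R23: 24  (via R20)
Shortest route: R35–R7–R20–R23 = 24 ms.

24 ms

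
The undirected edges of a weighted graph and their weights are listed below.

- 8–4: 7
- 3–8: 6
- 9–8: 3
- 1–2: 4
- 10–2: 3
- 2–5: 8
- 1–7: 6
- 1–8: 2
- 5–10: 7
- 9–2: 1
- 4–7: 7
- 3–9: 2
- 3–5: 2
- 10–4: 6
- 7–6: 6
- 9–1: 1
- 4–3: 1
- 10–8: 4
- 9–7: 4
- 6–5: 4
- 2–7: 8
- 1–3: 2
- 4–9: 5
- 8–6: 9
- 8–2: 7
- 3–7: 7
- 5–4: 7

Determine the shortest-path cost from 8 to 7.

Settle nodes by increasing distance from 8:
8: 0
1: 2  (via 8)
9: 3  (via 8)
2: 4  (via 9)
3: 4  (via 1)
10: 4  (via 8)
4: 5  (via 3)
5: 6  (via 3)
7: 7  (via 9)
Shortest route: 8 → 9 → 7 = 7.

7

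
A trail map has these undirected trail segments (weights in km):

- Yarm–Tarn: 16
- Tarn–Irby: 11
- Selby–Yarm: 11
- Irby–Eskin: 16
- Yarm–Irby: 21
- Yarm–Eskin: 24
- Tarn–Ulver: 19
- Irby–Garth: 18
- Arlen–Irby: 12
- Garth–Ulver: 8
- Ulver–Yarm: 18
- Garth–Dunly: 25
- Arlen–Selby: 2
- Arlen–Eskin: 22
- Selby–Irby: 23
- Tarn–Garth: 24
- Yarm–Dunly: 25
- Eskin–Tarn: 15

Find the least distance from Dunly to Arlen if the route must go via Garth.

Best Dunly to Garth: Dunly–Garth costing 25
Shortest Garth→Arlen: Garth–Irby–Arlen = 30
Total via Garth: 25 + 30 = 55 km.

55 km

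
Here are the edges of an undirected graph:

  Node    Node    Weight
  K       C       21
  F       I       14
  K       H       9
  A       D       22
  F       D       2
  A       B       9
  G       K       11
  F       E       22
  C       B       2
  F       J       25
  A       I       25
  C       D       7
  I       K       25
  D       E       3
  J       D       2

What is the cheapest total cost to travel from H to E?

40

Enumerating some paths:
H → K → C → D → F → E: 9+21+7+2+22 = 61
H → K → C → D → E: 9+21+7+3 = 40
H → K → I → F → D → E: 9+25+14+2+3 = 53
The minimum is 40 via H → K → C → D → E.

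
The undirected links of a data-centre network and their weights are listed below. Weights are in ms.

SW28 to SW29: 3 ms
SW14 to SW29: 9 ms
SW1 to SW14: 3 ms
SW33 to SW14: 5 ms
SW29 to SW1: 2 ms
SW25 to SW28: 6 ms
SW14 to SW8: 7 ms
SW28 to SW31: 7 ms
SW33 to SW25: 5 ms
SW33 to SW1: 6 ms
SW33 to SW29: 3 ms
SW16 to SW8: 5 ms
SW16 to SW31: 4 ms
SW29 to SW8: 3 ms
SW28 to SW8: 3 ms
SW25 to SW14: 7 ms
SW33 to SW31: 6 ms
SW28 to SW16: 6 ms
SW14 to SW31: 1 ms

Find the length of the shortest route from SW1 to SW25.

Settle nodes by increasing distance from SW1:
SW1: 0
SW29: 2  (via SW1)
SW14: 3  (via SW1)
SW31: 4  (via SW14)
SW33: 5  (via SW29)
SW8: 5  (via SW29)
SW28: 5  (via SW29)
SW16: 8  (via SW31)
SW25: 10  (via SW14)
Shortest route: SW1 → SW14 → SW25 = 10 ms.

10 ms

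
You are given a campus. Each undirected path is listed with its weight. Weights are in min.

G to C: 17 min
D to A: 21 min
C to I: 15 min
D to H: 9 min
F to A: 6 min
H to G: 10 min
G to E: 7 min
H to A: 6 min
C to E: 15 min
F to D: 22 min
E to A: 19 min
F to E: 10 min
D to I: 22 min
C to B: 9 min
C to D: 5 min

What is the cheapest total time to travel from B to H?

Enumerating some paths:
B–C–G–H: 9+17+10 = 36
B–C–D–H: 9+5+9 = 23
Cheapest is B–C–D–H at 23 min.

23 min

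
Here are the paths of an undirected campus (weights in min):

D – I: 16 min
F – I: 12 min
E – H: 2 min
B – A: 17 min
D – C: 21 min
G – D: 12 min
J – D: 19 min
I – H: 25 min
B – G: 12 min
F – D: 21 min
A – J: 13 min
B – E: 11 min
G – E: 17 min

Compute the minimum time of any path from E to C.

Running Dijkstra from E:
E: 0
H: 2  (via E)
B: 11  (via E)
G: 17  (via E)
I: 27  (via H)
A: 28  (via B)
D: 29  (via G)
F: 39  (via I)
J: 41  (via A)
C: 50  (via D)
Shortest route: E → G → D → C = 50 min.

50 min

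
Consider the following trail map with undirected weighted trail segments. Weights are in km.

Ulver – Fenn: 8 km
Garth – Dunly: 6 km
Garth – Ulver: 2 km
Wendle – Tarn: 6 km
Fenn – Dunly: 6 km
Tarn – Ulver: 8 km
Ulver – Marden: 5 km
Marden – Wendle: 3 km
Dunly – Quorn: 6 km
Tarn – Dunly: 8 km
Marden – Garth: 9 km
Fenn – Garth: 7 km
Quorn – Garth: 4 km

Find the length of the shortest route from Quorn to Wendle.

Candidate routes:
Quorn - Dunly - Tarn - Wendle: 6+8+6 = 20
Quorn - Garth - Marden - Wendle: 4+9+3 = 16
Quorn - Garth - Ulver - Marden - Wendle: 4+2+5+3 = 14
Cheapest is Quorn - Garth - Ulver - Marden - Wendle at 14 km.

14 km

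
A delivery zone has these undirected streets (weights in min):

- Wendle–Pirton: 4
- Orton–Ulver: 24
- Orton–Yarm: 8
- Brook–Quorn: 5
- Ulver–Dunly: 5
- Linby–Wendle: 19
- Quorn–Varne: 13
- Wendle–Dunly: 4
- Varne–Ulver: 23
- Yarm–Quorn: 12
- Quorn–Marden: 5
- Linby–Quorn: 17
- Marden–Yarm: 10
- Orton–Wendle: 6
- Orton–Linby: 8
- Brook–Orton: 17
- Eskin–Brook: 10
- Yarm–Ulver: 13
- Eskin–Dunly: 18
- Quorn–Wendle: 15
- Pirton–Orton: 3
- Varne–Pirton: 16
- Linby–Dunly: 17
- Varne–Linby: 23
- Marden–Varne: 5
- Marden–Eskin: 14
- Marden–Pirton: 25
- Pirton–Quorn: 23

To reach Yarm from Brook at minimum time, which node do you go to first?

Enumerating some paths:
Brook - Quorn - Yarm: 5+12 = 17
Brook - Orton - Yarm: 17+8 = 25
Brook - Quorn - Marden - Yarm: 5+5+10 = 20
The minimum is 17 min via Brook - Quorn - Yarm.
So from Brook the first move is to Quorn.

Quorn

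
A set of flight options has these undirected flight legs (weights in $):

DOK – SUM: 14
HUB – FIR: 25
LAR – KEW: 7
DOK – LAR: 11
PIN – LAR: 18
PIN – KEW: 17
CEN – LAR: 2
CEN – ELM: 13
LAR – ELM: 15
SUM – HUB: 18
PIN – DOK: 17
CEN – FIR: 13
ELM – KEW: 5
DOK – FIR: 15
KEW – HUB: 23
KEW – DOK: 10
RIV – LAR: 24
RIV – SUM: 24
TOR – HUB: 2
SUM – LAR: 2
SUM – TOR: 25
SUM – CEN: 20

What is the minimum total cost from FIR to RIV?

Candidate routes:
FIR - CEN - LAR - RIV: 13+2+24 = 39
FIR - CEN - LAR - SUM - RIV: 13+2+2+24 = 41
The minimum is $39 via FIR - CEN - LAR - RIV.

$39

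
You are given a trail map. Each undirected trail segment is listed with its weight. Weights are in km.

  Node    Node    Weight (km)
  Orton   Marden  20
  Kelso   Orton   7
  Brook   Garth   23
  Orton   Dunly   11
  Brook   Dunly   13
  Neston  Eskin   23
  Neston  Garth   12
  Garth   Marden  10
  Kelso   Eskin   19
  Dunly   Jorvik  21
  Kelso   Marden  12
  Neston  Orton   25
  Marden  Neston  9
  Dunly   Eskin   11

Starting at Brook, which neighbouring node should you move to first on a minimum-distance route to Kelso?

Candidate routes:
Brook → Dunly → Eskin → Kelso: 13+11+19 = 43
Brook → Dunly → Orton → Kelso: 13+11+7 = 31
The minimum is 31 km via Brook → Dunly → Orton → Kelso.
So from Brook the first move is to Dunly.

Dunly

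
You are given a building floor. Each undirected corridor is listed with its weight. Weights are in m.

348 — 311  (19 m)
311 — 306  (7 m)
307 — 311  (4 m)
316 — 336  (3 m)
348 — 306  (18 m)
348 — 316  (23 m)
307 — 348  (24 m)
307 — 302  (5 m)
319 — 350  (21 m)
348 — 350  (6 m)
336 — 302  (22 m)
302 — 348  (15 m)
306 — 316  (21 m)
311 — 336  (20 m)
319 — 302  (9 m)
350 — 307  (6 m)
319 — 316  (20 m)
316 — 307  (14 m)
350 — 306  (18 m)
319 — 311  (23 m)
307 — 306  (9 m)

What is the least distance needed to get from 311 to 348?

16 m

Candidate routes:
311 - 307 - 302 - 348: 4+5+15 = 24
311 - 306 - 348: 7+18 = 25
311 - 348: 19 = 19
311 - 307 - 350 - 348: 4+6+6 = 16
The minimum is 16 m via 311 - 307 - 350 - 348.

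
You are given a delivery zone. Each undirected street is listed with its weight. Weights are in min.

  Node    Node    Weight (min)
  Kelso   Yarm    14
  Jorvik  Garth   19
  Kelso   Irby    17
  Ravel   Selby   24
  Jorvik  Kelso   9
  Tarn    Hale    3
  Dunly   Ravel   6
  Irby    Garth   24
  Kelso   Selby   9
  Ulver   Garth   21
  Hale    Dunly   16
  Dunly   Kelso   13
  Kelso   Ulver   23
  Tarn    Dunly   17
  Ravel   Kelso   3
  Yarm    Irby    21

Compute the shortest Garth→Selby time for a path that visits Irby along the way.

50 min

Shortest Garth→Irby: Garth–Irby = 24
Best Irby to Selby: Irby–Kelso–Selby costing 26
Total via Irby: 24 + 26 = 50 min.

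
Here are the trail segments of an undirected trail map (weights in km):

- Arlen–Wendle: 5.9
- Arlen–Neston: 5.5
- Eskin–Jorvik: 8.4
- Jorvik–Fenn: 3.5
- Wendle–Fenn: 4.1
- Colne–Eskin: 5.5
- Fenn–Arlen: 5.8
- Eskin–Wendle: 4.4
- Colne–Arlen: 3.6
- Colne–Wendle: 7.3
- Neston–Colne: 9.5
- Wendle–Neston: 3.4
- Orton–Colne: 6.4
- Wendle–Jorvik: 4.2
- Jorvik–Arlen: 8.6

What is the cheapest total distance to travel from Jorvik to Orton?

17.9 km

Running Dijkstra from Jorvik:
Jorvik: 0
Fenn: 3.5  (via Jorvik)
Wendle: 4.2  (via Jorvik)
Neston: 7.6  (via Wendle)
Eskin: 8.4  (via Jorvik)
Arlen: 8.6  (via Jorvik)
Colne: 11.5  (via Wendle)
Orton: 17.9  (via Colne)
Shortest route: Jorvik–Wendle–Colne–Orton = 17.9 km.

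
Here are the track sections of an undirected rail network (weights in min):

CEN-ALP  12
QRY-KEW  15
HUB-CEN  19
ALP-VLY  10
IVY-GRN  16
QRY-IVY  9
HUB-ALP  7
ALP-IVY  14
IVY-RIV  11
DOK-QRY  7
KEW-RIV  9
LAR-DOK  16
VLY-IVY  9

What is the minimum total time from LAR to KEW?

38 min

Enumerating some paths:
LAR → DOK → QRY → IVY → RIV → KEW: 16+7+9+11+9 = 52
LAR → DOK → QRY → KEW: 16+7+15 = 38
The minimum is 38 min via LAR → DOK → QRY → KEW.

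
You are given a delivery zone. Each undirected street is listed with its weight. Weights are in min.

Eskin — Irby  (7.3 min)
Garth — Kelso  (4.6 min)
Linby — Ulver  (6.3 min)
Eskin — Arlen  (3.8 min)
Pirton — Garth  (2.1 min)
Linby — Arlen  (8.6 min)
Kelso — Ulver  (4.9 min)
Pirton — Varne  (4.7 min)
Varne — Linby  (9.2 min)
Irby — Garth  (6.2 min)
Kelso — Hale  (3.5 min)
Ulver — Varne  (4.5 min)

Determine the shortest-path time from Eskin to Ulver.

Candidate routes:
Eskin - Irby - Garth - Kelso - Ulver: 7.3+6.2+4.6+4.9 = 23
Eskin - Arlen - Linby - Ulver: 3.8+8.6+6.3 = 18.7
Eskin - Irby - Garth - Pirton - Varne - Ulver: 7.3+6.2+2.1+4.7+4.5 = 24.8
Eskin - Arlen - Linby - Varne - Ulver: 3.8+8.6+9.2+4.5 = 26.1
Cheapest is Eskin - Arlen - Linby - Ulver at 18.7 min.

18.7 min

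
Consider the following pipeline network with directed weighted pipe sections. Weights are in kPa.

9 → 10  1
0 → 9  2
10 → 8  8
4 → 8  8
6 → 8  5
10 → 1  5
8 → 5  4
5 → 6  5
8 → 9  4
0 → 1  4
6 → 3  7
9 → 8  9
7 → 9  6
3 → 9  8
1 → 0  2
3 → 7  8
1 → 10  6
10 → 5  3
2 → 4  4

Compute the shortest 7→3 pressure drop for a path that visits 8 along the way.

Best 7 to 8: 7 → 9 → 8 costing 15
Best 8 to 3: 8 → 5 → 6 → 3 costing 16
Total via 8: 15 + 16 = 31 kPa.

31 kPa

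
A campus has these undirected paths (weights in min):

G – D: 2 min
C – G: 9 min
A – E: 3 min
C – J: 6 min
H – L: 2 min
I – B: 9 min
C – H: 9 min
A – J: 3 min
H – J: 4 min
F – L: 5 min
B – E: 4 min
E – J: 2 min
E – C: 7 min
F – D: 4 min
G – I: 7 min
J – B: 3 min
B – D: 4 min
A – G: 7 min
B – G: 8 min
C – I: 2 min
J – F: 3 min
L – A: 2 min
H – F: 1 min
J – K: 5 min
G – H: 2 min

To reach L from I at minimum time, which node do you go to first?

G

Enumerating some paths:
I → C → J → A → L: 2+6+3+2 = 13
I → G → H → L: 7+2+2 = 11
I → C → H → L: 2+9+2 = 13
I → C → E → A → L: 2+7+3+2 = 14
The minimum is 11 min via I → G → H → L.
So from I the first move is to G.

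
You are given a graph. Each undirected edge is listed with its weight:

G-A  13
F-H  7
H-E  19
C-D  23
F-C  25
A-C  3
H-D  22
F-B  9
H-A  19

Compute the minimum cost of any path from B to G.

Settle nodes by increasing distance from B:
B: 0
F: 9  (via B)
H: 16  (via F)
C: 34  (via F)
A: 35  (via H)
E: 35  (via H)
D: 38  (via H)
G: 48  (via A)
Shortest route: B → F → H → A → G = 48.

48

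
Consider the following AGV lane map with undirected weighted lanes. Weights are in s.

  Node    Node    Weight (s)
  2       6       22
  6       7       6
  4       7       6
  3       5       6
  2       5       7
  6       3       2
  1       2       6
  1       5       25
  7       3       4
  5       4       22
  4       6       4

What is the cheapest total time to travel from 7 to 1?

Running Dijkstra from 7:
7: 0
3: 4  (via 7)
4: 6  (via 7)
6: 6  (via 7)
5: 10  (via 3)
2: 17  (via 5)
1: 23  (via 2)
Shortest route: 7 → 3 → 5 → 2 → 1 = 23 s.

23 s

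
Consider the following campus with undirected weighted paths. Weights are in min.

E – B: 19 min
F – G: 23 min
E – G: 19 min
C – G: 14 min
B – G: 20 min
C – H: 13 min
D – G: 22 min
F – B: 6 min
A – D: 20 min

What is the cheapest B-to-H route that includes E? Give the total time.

65 min

Best B to E: B–E costing 19
Shortest E→H: E–G–C–H = 46
Total via E: 19 + 46 = 65 min.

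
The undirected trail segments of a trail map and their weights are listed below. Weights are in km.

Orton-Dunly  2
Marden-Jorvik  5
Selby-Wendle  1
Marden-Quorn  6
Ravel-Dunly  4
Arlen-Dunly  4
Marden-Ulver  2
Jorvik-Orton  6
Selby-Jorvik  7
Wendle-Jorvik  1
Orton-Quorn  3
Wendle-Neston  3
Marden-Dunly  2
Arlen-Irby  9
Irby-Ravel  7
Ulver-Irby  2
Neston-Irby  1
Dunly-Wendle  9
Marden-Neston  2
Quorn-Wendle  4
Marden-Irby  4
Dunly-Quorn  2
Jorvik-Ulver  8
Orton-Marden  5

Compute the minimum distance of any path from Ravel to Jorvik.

11 km

Shortest distances from Ravel:
Ravel: 0
Dunly: 4  (via Ravel)
Orton: 6  (via Dunly)
Quorn: 6  (via Dunly)
Marden: 6  (via Dunly)
Irby: 7  (via Ravel)
Arlen: 8  (via Dunly)
Neston: 8  (via Marden)
Ulver: 8  (via Marden)
Wendle: 10  (via Quorn)
Selby: 11  (via Wendle)
Jorvik: 11  (via Marden)
Shortest route: Ravel → Dunly → Marden → Jorvik = 11 km.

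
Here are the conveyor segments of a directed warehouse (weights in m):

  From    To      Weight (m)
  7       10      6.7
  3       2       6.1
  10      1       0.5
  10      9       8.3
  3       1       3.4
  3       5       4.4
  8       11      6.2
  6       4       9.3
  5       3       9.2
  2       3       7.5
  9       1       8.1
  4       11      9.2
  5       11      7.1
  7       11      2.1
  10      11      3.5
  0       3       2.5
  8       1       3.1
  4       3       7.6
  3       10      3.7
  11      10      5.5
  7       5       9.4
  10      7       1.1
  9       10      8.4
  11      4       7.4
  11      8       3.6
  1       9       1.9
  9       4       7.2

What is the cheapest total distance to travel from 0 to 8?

13 m

Shortest distances from 0:
0: 0
3: 2.5  (via 0)
1: 5.9  (via 3)
10: 6.2  (via 3)
5: 6.9  (via 3)
7: 7.3  (via 10)
9: 7.8  (via 1)
2: 8.6  (via 3)
11: 9.4  (via 7)
8: 13  (via 11)
Shortest route: 0–3–10–7–11–8 = 13 m.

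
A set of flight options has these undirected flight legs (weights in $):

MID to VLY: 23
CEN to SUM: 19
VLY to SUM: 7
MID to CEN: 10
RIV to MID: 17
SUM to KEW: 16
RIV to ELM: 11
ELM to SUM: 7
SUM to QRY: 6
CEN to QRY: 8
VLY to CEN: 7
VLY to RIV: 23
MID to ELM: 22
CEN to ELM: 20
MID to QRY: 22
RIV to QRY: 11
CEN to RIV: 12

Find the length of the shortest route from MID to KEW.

Compare a few routes:
MID → QRY → SUM → KEW: 22+6+16 = 44
MID → CEN → VLY → SUM → KEW: 10+7+7+16 = 40
MID → CEN → SUM → KEW: 10+19+16 = 45
MID → ELM → SUM → KEW: 22+7+16 = 45
Cheapest is MID → CEN → VLY → SUM → KEW at $40.

$40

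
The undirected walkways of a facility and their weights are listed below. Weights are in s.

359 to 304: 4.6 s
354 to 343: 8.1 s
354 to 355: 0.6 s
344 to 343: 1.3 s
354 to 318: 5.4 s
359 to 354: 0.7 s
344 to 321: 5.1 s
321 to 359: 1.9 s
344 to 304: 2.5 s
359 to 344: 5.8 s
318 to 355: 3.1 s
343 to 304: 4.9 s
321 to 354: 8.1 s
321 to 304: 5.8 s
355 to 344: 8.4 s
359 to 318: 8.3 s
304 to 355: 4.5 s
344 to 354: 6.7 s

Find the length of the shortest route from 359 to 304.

4.6 s

Settle nodes by increasing distance from 359:
359: 0
354: 0.7  (via 359)
355: 1.3  (via 354)
321: 1.9  (via 359)
318: 4.4  (via 355)
304: 4.6  (via 359)
Shortest route: 359–304 = 4.6 s.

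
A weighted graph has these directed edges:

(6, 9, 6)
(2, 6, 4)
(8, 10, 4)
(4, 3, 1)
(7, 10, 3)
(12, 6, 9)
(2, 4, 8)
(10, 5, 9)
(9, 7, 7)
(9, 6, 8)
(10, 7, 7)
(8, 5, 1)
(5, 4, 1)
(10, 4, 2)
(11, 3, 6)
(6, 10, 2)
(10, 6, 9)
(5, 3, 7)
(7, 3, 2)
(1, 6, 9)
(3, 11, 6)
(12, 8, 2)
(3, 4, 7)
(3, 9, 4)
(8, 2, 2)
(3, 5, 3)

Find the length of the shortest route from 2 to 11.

15

Enumerating some paths:
2 → 6 → 10 → 7 → 3 → 11: 4+2+7+2+6 = 21
2 → 4 → 3 → 11: 8+1+6 = 15
2 → 6 → 10 → 5 → 4 → 3 → 11: 4+2+9+1+1+6 = 23
Cheapest is 2 → 4 → 3 → 11 at 15.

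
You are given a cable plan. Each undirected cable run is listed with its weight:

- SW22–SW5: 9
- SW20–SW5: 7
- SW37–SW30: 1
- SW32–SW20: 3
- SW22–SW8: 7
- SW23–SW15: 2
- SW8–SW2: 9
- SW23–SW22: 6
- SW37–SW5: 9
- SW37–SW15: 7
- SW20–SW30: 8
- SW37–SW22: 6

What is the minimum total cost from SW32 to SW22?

Shortest distances from SW32:
SW32: 0
SW20: 3  (via SW32)
SW5: 10  (via SW20)
SW30: 11  (via SW20)
SW37: 12  (via SW30)
SW22: 18  (via SW37)
Shortest route: SW32 → SW20 → SW30 → SW37 → SW22 = 18.

18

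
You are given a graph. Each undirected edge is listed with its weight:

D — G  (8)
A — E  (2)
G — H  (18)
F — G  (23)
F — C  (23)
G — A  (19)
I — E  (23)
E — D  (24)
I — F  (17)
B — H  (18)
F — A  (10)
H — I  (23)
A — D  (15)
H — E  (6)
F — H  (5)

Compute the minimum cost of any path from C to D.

Candidate routes:
C–F–G–D: 23+23+8 = 54
C–F–A–D: 23+10+15 = 48
C–F–H–E–A–D: 23+5+6+2+15 = 51
C–F–H–G–D: 23+5+18+8 = 54
Cheapest is C–F–A–D at 48.

48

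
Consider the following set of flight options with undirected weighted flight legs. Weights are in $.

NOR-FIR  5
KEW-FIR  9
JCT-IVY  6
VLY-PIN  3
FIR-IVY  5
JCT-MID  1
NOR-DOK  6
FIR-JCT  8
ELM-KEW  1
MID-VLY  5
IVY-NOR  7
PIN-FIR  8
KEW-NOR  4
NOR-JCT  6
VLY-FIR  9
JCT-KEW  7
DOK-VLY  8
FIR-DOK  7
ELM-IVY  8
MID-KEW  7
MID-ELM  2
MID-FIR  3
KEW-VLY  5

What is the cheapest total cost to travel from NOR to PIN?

Candidate routes:
NOR → JCT → MID → VLY → PIN: 6+1+5+3 = 15
NOR → FIR → PIN: 5+8 = 13
NOR → KEW → VLY → PIN: 4+5+3 = 12
Cheapest is NOR → KEW → VLY → PIN at $12.

$12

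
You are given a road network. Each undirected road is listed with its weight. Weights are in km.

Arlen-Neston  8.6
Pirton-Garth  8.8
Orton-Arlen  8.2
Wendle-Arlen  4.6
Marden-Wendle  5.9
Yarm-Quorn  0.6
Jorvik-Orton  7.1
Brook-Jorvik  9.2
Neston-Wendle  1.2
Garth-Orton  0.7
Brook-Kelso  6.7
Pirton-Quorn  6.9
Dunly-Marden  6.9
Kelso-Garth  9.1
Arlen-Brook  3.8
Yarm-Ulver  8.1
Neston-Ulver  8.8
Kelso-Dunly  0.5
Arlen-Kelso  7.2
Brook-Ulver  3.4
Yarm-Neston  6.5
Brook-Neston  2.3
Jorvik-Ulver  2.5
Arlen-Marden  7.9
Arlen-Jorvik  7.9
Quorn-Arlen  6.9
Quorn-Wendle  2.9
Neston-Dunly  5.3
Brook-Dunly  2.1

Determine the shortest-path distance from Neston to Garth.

Compare a few routes:
Neston - Wendle - Arlen - Orton - Garth: 1.2+4.6+8.2+0.7 = 14.7
Neston - Dunly - Kelso - Garth: 5.3+0.5+9.1 = 14.9
Neston - Brook - Arlen - Orton - Garth: 2.3+3.8+8.2+0.7 = 15
Neston - Brook - Dunly - Kelso - Garth: 2.3+2.1+0.5+9.1 = 14
Cheapest is Neston - Brook - Dunly - Kelso - Garth at 14 km.

14 km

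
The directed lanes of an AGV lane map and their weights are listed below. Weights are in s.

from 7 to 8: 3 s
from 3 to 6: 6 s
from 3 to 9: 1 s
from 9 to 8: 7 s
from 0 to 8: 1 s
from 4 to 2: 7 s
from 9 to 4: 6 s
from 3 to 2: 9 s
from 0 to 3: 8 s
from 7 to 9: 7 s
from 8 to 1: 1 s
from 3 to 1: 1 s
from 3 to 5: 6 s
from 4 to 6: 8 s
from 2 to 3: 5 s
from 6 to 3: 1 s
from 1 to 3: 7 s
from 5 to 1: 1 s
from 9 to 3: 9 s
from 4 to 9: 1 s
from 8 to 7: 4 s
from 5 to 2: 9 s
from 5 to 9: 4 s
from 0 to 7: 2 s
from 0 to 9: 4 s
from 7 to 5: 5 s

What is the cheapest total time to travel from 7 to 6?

Shortest distances from 7:
7: 0
8: 3  (via 7)
1: 4  (via 8)
5: 5  (via 7)
9: 7  (via 7)
3: 11  (via 1)
4: 13  (via 9)
2: 14  (via 5)
6: 17  (via 3)
Shortest route: 7 → 8 → 1 → 3 → 6 = 17 s.

17 s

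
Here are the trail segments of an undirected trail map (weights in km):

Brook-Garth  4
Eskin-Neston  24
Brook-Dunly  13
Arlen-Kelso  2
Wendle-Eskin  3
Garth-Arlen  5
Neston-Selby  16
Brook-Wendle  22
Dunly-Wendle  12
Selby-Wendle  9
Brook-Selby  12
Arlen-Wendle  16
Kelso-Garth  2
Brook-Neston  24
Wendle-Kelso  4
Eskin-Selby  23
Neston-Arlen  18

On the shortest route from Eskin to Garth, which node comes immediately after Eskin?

Wendle

Candidate routes:
Eskin → Wendle → Kelso → Garth: 3+4+2 = 9
Eskin → Wendle → Kelso → Arlen → Garth: 3+4+2+5 = 14
The minimum is 9 km via Eskin → Wendle → Kelso → Garth.
So from Eskin the first move is to Wendle.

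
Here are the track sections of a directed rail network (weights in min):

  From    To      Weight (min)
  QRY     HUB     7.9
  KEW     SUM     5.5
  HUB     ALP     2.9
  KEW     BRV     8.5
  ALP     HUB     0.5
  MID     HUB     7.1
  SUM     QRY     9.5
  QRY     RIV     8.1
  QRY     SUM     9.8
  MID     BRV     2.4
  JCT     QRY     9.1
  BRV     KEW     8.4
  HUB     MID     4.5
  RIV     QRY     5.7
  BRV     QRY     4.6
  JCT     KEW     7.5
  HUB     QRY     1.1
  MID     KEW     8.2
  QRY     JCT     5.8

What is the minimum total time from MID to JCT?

Settle nodes by increasing distance from MID:
MID: 0
BRV: 2.4  (via MID)
QRY: 7  (via BRV)
HUB: 7.1  (via MID)
KEW: 8.2  (via MID)
ALP: 10  (via HUB)
JCT: 12.8  (via QRY)
Shortest route: MID → BRV → QRY → JCT = 12.8 min.

12.8 min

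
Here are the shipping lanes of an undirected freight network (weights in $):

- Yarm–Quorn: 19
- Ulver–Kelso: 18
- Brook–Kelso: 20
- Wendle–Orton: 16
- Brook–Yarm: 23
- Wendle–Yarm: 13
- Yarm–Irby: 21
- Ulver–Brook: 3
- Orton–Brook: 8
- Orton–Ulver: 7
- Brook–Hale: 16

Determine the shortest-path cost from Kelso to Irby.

$64

Compare a few routes:
Kelso–Ulver–Orton–Wendle–Yarm–Irby: 18+7+16+13+21 = 75
Kelso–Ulver–Orton–Brook–Yarm–Irby: 18+7+8+23+21 = 77
Kelso–Brook–Yarm–Irby: 20+23+21 = 64
Kelso–Ulver–Brook–Yarm–Irby: 18+3+23+21 = 65
The minimum is $64 via Kelso–Brook–Yarm–Irby.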